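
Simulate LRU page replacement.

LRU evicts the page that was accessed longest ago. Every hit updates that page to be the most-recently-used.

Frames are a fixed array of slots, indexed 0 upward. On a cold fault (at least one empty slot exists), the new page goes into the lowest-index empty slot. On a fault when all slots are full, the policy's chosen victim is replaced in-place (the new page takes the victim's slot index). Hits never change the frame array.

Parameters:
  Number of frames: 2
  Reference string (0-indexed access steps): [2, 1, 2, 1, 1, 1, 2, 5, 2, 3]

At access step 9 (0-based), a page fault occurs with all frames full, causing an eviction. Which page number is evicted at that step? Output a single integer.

Answer: 5

Derivation:
Step 0: ref 2 -> FAULT, frames=[2,-]
Step 1: ref 1 -> FAULT, frames=[2,1]
Step 2: ref 2 -> HIT, frames=[2,1]
Step 3: ref 1 -> HIT, frames=[2,1]
Step 4: ref 1 -> HIT, frames=[2,1]
Step 5: ref 1 -> HIT, frames=[2,1]
Step 6: ref 2 -> HIT, frames=[2,1]
Step 7: ref 5 -> FAULT, evict 1, frames=[2,5]
Step 8: ref 2 -> HIT, frames=[2,5]
Step 9: ref 3 -> FAULT, evict 5, frames=[2,3]
At step 9: evicted page 5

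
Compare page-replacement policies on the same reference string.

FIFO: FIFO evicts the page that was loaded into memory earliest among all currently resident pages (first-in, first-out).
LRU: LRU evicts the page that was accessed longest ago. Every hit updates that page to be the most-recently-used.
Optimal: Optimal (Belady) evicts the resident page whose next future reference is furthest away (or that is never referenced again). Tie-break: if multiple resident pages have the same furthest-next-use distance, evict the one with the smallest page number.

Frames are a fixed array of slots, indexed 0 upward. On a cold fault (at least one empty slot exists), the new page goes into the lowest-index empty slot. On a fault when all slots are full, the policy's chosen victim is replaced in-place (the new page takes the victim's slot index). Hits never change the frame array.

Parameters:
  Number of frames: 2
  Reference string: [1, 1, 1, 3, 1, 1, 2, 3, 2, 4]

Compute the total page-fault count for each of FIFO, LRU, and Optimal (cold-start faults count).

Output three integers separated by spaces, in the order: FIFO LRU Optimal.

--- FIFO ---
  step 0: ref 1 -> FAULT, frames=[1,-] (faults so far: 1)
  step 1: ref 1 -> HIT, frames=[1,-] (faults so far: 1)
  step 2: ref 1 -> HIT, frames=[1,-] (faults so far: 1)
  step 3: ref 3 -> FAULT, frames=[1,3] (faults so far: 2)
  step 4: ref 1 -> HIT, frames=[1,3] (faults so far: 2)
  step 5: ref 1 -> HIT, frames=[1,3] (faults so far: 2)
  step 6: ref 2 -> FAULT, evict 1, frames=[2,3] (faults so far: 3)
  step 7: ref 3 -> HIT, frames=[2,3] (faults so far: 3)
  step 8: ref 2 -> HIT, frames=[2,3] (faults so far: 3)
  step 9: ref 4 -> FAULT, evict 3, frames=[2,4] (faults so far: 4)
  FIFO total faults: 4
--- LRU ---
  step 0: ref 1 -> FAULT, frames=[1,-] (faults so far: 1)
  step 1: ref 1 -> HIT, frames=[1,-] (faults so far: 1)
  step 2: ref 1 -> HIT, frames=[1,-] (faults so far: 1)
  step 3: ref 3 -> FAULT, frames=[1,3] (faults so far: 2)
  step 4: ref 1 -> HIT, frames=[1,3] (faults so far: 2)
  step 5: ref 1 -> HIT, frames=[1,3] (faults so far: 2)
  step 6: ref 2 -> FAULT, evict 3, frames=[1,2] (faults so far: 3)
  step 7: ref 3 -> FAULT, evict 1, frames=[3,2] (faults so far: 4)
  step 8: ref 2 -> HIT, frames=[3,2] (faults so far: 4)
  step 9: ref 4 -> FAULT, evict 3, frames=[4,2] (faults so far: 5)
  LRU total faults: 5
--- Optimal ---
  step 0: ref 1 -> FAULT, frames=[1,-] (faults so far: 1)
  step 1: ref 1 -> HIT, frames=[1,-] (faults so far: 1)
  step 2: ref 1 -> HIT, frames=[1,-] (faults so far: 1)
  step 3: ref 3 -> FAULT, frames=[1,3] (faults so far: 2)
  step 4: ref 1 -> HIT, frames=[1,3] (faults so far: 2)
  step 5: ref 1 -> HIT, frames=[1,3] (faults so far: 2)
  step 6: ref 2 -> FAULT, evict 1, frames=[2,3] (faults so far: 3)
  step 7: ref 3 -> HIT, frames=[2,3] (faults so far: 3)
  step 8: ref 2 -> HIT, frames=[2,3] (faults so far: 3)
  step 9: ref 4 -> FAULT, evict 2, frames=[4,3] (faults so far: 4)
  Optimal total faults: 4

Answer: 4 5 4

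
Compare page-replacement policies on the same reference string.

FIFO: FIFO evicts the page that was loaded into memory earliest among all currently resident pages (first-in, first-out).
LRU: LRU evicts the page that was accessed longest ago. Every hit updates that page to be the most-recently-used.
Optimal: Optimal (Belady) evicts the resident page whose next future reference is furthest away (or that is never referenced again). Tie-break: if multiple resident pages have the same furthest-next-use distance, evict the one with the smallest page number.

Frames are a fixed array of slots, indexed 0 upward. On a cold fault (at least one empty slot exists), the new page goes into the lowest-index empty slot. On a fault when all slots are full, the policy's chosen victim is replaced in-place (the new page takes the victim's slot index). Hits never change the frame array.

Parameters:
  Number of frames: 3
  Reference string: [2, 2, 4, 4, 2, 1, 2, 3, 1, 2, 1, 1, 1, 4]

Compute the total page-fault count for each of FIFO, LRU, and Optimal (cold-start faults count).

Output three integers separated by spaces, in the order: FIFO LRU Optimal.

--- FIFO ---
  step 0: ref 2 -> FAULT, frames=[2,-,-] (faults so far: 1)
  step 1: ref 2 -> HIT, frames=[2,-,-] (faults so far: 1)
  step 2: ref 4 -> FAULT, frames=[2,4,-] (faults so far: 2)
  step 3: ref 4 -> HIT, frames=[2,4,-] (faults so far: 2)
  step 4: ref 2 -> HIT, frames=[2,4,-] (faults so far: 2)
  step 5: ref 1 -> FAULT, frames=[2,4,1] (faults so far: 3)
  step 6: ref 2 -> HIT, frames=[2,4,1] (faults so far: 3)
  step 7: ref 3 -> FAULT, evict 2, frames=[3,4,1] (faults so far: 4)
  step 8: ref 1 -> HIT, frames=[3,4,1] (faults so far: 4)
  step 9: ref 2 -> FAULT, evict 4, frames=[3,2,1] (faults so far: 5)
  step 10: ref 1 -> HIT, frames=[3,2,1] (faults so far: 5)
  step 11: ref 1 -> HIT, frames=[3,2,1] (faults so far: 5)
  step 12: ref 1 -> HIT, frames=[3,2,1] (faults so far: 5)
  step 13: ref 4 -> FAULT, evict 1, frames=[3,2,4] (faults so far: 6)
  FIFO total faults: 6
--- LRU ---
  step 0: ref 2 -> FAULT, frames=[2,-,-] (faults so far: 1)
  step 1: ref 2 -> HIT, frames=[2,-,-] (faults so far: 1)
  step 2: ref 4 -> FAULT, frames=[2,4,-] (faults so far: 2)
  step 3: ref 4 -> HIT, frames=[2,4,-] (faults so far: 2)
  step 4: ref 2 -> HIT, frames=[2,4,-] (faults so far: 2)
  step 5: ref 1 -> FAULT, frames=[2,4,1] (faults so far: 3)
  step 6: ref 2 -> HIT, frames=[2,4,1] (faults so far: 3)
  step 7: ref 3 -> FAULT, evict 4, frames=[2,3,1] (faults so far: 4)
  step 8: ref 1 -> HIT, frames=[2,3,1] (faults so far: 4)
  step 9: ref 2 -> HIT, frames=[2,3,1] (faults so far: 4)
  step 10: ref 1 -> HIT, frames=[2,3,1] (faults so far: 4)
  step 11: ref 1 -> HIT, frames=[2,3,1] (faults so far: 4)
  step 12: ref 1 -> HIT, frames=[2,3,1] (faults so far: 4)
  step 13: ref 4 -> FAULT, evict 3, frames=[2,4,1] (faults so far: 5)
  LRU total faults: 5
--- Optimal ---
  step 0: ref 2 -> FAULT, frames=[2,-,-] (faults so far: 1)
  step 1: ref 2 -> HIT, frames=[2,-,-] (faults so far: 1)
  step 2: ref 4 -> FAULT, frames=[2,4,-] (faults so far: 2)
  step 3: ref 4 -> HIT, frames=[2,4,-] (faults so far: 2)
  step 4: ref 2 -> HIT, frames=[2,4,-] (faults so far: 2)
  step 5: ref 1 -> FAULT, frames=[2,4,1] (faults so far: 3)
  step 6: ref 2 -> HIT, frames=[2,4,1] (faults so far: 3)
  step 7: ref 3 -> FAULT, evict 4, frames=[2,3,1] (faults so far: 4)
  step 8: ref 1 -> HIT, frames=[2,3,1] (faults so far: 4)
  step 9: ref 2 -> HIT, frames=[2,3,1] (faults so far: 4)
  step 10: ref 1 -> HIT, frames=[2,3,1] (faults so far: 4)
  step 11: ref 1 -> HIT, frames=[2,3,1] (faults so far: 4)
  step 12: ref 1 -> HIT, frames=[2,3,1] (faults so far: 4)
  step 13: ref 4 -> FAULT, evict 1, frames=[2,3,4] (faults so far: 5)
  Optimal total faults: 5

Answer: 6 5 5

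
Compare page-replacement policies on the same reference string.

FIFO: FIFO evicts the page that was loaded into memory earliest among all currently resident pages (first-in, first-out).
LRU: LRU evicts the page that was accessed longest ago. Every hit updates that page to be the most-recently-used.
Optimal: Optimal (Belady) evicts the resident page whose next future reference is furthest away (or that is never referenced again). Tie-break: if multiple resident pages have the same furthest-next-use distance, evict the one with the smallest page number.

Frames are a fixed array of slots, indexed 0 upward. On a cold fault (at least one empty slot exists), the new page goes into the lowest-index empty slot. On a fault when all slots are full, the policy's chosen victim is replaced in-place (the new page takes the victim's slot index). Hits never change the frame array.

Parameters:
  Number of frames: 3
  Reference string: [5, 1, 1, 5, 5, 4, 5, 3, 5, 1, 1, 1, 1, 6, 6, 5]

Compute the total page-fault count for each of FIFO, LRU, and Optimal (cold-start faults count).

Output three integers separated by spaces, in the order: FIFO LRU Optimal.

--- FIFO ---
  step 0: ref 5 -> FAULT, frames=[5,-,-] (faults so far: 1)
  step 1: ref 1 -> FAULT, frames=[5,1,-] (faults so far: 2)
  step 2: ref 1 -> HIT, frames=[5,1,-] (faults so far: 2)
  step 3: ref 5 -> HIT, frames=[5,1,-] (faults so far: 2)
  step 4: ref 5 -> HIT, frames=[5,1,-] (faults so far: 2)
  step 5: ref 4 -> FAULT, frames=[5,1,4] (faults so far: 3)
  step 6: ref 5 -> HIT, frames=[5,1,4] (faults so far: 3)
  step 7: ref 3 -> FAULT, evict 5, frames=[3,1,4] (faults so far: 4)
  step 8: ref 5 -> FAULT, evict 1, frames=[3,5,4] (faults so far: 5)
  step 9: ref 1 -> FAULT, evict 4, frames=[3,5,1] (faults so far: 6)
  step 10: ref 1 -> HIT, frames=[3,5,1] (faults so far: 6)
  step 11: ref 1 -> HIT, frames=[3,5,1] (faults so far: 6)
  step 12: ref 1 -> HIT, frames=[3,5,1] (faults so far: 6)
  step 13: ref 6 -> FAULT, evict 3, frames=[6,5,1] (faults so far: 7)
  step 14: ref 6 -> HIT, frames=[6,5,1] (faults so far: 7)
  step 15: ref 5 -> HIT, frames=[6,5,1] (faults so far: 7)
  FIFO total faults: 7
--- LRU ---
  step 0: ref 5 -> FAULT, frames=[5,-,-] (faults so far: 1)
  step 1: ref 1 -> FAULT, frames=[5,1,-] (faults so far: 2)
  step 2: ref 1 -> HIT, frames=[5,1,-] (faults so far: 2)
  step 3: ref 5 -> HIT, frames=[5,1,-] (faults so far: 2)
  step 4: ref 5 -> HIT, frames=[5,1,-] (faults so far: 2)
  step 5: ref 4 -> FAULT, frames=[5,1,4] (faults so far: 3)
  step 6: ref 5 -> HIT, frames=[5,1,4] (faults so far: 3)
  step 7: ref 3 -> FAULT, evict 1, frames=[5,3,4] (faults so far: 4)
  step 8: ref 5 -> HIT, frames=[5,3,4] (faults so far: 4)
  step 9: ref 1 -> FAULT, evict 4, frames=[5,3,1] (faults so far: 5)
  step 10: ref 1 -> HIT, frames=[5,3,1] (faults so far: 5)
  step 11: ref 1 -> HIT, frames=[5,3,1] (faults so far: 5)
  step 12: ref 1 -> HIT, frames=[5,3,1] (faults so far: 5)
  step 13: ref 6 -> FAULT, evict 3, frames=[5,6,1] (faults so far: 6)
  step 14: ref 6 -> HIT, frames=[5,6,1] (faults so far: 6)
  step 15: ref 5 -> HIT, frames=[5,6,1] (faults so far: 6)
  LRU total faults: 6
--- Optimal ---
  step 0: ref 5 -> FAULT, frames=[5,-,-] (faults so far: 1)
  step 1: ref 1 -> FAULT, frames=[5,1,-] (faults so far: 2)
  step 2: ref 1 -> HIT, frames=[5,1,-] (faults so far: 2)
  step 3: ref 5 -> HIT, frames=[5,1,-] (faults so far: 2)
  step 4: ref 5 -> HIT, frames=[5,1,-] (faults so far: 2)
  step 5: ref 4 -> FAULT, frames=[5,1,4] (faults so far: 3)
  step 6: ref 5 -> HIT, frames=[5,1,4] (faults so far: 3)
  step 7: ref 3 -> FAULT, evict 4, frames=[5,1,3] (faults so far: 4)
  step 8: ref 5 -> HIT, frames=[5,1,3] (faults so far: 4)
  step 9: ref 1 -> HIT, frames=[5,1,3] (faults so far: 4)
  step 10: ref 1 -> HIT, frames=[5,1,3] (faults so far: 4)
  step 11: ref 1 -> HIT, frames=[5,1,3] (faults so far: 4)
  step 12: ref 1 -> HIT, frames=[5,1,3] (faults so far: 4)
  step 13: ref 6 -> FAULT, evict 1, frames=[5,6,3] (faults so far: 5)
  step 14: ref 6 -> HIT, frames=[5,6,3] (faults so far: 5)
  step 15: ref 5 -> HIT, frames=[5,6,3] (faults so far: 5)
  Optimal total faults: 5

Answer: 7 6 5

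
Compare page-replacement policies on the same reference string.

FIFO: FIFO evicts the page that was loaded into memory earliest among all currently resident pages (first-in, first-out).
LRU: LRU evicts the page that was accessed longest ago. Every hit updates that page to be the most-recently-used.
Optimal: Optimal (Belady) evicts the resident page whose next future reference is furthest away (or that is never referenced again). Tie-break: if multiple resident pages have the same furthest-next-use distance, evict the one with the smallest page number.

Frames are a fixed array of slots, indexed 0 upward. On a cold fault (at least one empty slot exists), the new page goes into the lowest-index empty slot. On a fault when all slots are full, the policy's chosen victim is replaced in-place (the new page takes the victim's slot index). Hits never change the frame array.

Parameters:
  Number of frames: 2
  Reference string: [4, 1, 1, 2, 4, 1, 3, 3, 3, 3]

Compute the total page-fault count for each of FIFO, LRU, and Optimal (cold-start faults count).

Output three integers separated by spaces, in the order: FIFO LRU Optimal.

Answer: 6 6 5

Derivation:
--- FIFO ---
  step 0: ref 4 -> FAULT, frames=[4,-] (faults so far: 1)
  step 1: ref 1 -> FAULT, frames=[4,1] (faults so far: 2)
  step 2: ref 1 -> HIT, frames=[4,1] (faults so far: 2)
  step 3: ref 2 -> FAULT, evict 4, frames=[2,1] (faults so far: 3)
  step 4: ref 4 -> FAULT, evict 1, frames=[2,4] (faults so far: 4)
  step 5: ref 1 -> FAULT, evict 2, frames=[1,4] (faults so far: 5)
  step 6: ref 3 -> FAULT, evict 4, frames=[1,3] (faults so far: 6)
  step 7: ref 3 -> HIT, frames=[1,3] (faults so far: 6)
  step 8: ref 3 -> HIT, frames=[1,3] (faults so far: 6)
  step 9: ref 3 -> HIT, frames=[1,3] (faults so far: 6)
  FIFO total faults: 6
--- LRU ---
  step 0: ref 4 -> FAULT, frames=[4,-] (faults so far: 1)
  step 1: ref 1 -> FAULT, frames=[4,1] (faults so far: 2)
  step 2: ref 1 -> HIT, frames=[4,1] (faults so far: 2)
  step 3: ref 2 -> FAULT, evict 4, frames=[2,1] (faults so far: 3)
  step 4: ref 4 -> FAULT, evict 1, frames=[2,4] (faults so far: 4)
  step 5: ref 1 -> FAULT, evict 2, frames=[1,4] (faults so far: 5)
  step 6: ref 3 -> FAULT, evict 4, frames=[1,3] (faults so far: 6)
  step 7: ref 3 -> HIT, frames=[1,3] (faults so far: 6)
  step 8: ref 3 -> HIT, frames=[1,3] (faults so far: 6)
  step 9: ref 3 -> HIT, frames=[1,3] (faults so far: 6)
  LRU total faults: 6
--- Optimal ---
  step 0: ref 4 -> FAULT, frames=[4,-] (faults so far: 1)
  step 1: ref 1 -> FAULT, frames=[4,1] (faults so far: 2)
  step 2: ref 1 -> HIT, frames=[4,1] (faults so far: 2)
  step 3: ref 2 -> FAULT, evict 1, frames=[4,2] (faults so far: 3)
  step 4: ref 4 -> HIT, frames=[4,2] (faults so far: 3)
  step 5: ref 1 -> FAULT, evict 2, frames=[4,1] (faults so far: 4)
  step 6: ref 3 -> FAULT, evict 1, frames=[4,3] (faults so far: 5)
  step 7: ref 3 -> HIT, frames=[4,3] (faults so far: 5)
  step 8: ref 3 -> HIT, frames=[4,3] (faults so far: 5)
  step 9: ref 3 -> HIT, frames=[4,3] (faults so far: 5)
  Optimal total faults: 5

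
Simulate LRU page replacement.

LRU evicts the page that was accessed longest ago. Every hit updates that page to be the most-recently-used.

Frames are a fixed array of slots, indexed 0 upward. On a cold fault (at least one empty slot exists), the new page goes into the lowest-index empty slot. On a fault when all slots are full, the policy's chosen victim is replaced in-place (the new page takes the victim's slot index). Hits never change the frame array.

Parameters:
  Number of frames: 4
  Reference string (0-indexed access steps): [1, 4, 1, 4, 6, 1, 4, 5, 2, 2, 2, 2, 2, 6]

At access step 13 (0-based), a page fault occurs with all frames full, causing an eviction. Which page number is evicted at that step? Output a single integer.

Step 0: ref 1 -> FAULT, frames=[1,-,-,-]
Step 1: ref 4 -> FAULT, frames=[1,4,-,-]
Step 2: ref 1 -> HIT, frames=[1,4,-,-]
Step 3: ref 4 -> HIT, frames=[1,4,-,-]
Step 4: ref 6 -> FAULT, frames=[1,4,6,-]
Step 5: ref 1 -> HIT, frames=[1,4,6,-]
Step 6: ref 4 -> HIT, frames=[1,4,6,-]
Step 7: ref 5 -> FAULT, frames=[1,4,6,5]
Step 8: ref 2 -> FAULT, evict 6, frames=[1,4,2,5]
Step 9: ref 2 -> HIT, frames=[1,4,2,5]
Step 10: ref 2 -> HIT, frames=[1,4,2,5]
Step 11: ref 2 -> HIT, frames=[1,4,2,5]
Step 12: ref 2 -> HIT, frames=[1,4,2,5]
Step 13: ref 6 -> FAULT, evict 1, frames=[6,4,2,5]
At step 13: evicted page 1

Answer: 1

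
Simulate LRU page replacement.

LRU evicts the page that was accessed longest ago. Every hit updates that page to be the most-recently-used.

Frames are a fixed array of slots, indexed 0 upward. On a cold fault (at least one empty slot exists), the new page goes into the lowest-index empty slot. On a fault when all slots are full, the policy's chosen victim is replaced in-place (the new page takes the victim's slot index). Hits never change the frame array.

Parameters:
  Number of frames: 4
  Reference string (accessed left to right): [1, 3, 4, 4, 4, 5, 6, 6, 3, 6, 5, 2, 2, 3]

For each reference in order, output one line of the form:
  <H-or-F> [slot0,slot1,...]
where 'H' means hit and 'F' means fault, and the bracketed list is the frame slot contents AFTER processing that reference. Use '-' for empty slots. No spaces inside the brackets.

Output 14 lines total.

F [1,-,-,-]
F [1,3,-,-]
F [1,3,4,-]
H [1,3,4,-]
H [1,3,4,-]
F [1,3,4,5]
F [6,3,4,5]
H [6,3,4,5]
H [6,3,4,5]
H [6,3,4,5]
H [6,3,4,5]
F [6,3,2,5]
H [6,3,2,5]
H [6,3,2,5]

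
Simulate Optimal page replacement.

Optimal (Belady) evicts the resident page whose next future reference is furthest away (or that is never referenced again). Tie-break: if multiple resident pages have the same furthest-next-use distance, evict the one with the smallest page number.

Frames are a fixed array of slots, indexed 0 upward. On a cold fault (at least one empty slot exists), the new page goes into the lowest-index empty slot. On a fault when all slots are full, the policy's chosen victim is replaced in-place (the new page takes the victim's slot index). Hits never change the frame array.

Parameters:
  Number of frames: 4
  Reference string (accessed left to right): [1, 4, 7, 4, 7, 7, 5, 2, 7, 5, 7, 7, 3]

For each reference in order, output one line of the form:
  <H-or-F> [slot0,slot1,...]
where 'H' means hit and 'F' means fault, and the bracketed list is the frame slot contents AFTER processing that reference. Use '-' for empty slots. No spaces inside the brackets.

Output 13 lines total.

F [1,-,-,-]
F [1,4,-,-]
F [1,4,7,-]
H [1,4,7,-]
H [1,4,7,-]
H [1,4,7,-]
F [1,4,7,5]
F [2,4,7,5]
H [2,4,7,5]
H [2,4,7,5]
H [2,4,7,5]
H [2,4,7,5]
F [3,4,7,5]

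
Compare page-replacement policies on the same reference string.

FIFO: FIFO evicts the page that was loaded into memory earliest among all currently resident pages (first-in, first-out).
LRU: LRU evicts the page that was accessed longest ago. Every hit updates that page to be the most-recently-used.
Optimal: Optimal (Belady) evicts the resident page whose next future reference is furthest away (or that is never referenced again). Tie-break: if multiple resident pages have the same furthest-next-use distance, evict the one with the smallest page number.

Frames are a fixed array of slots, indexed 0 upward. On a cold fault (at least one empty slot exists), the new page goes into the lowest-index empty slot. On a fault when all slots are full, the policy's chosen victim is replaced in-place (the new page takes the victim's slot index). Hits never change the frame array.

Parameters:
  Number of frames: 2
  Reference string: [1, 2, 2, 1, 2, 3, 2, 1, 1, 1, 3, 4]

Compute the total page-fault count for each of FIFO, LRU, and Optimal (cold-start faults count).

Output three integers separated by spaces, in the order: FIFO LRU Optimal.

--- FIFO ---
  step 0: ref 1 -> FAULT, frames=[1,-] (faults so far: 1)
  step 1: ref 2 -> FAULT, frames=[1,2] (faults so far: 2)
  step 2: ref 2 -> HIT, frames=[1,2] (faults so far: 2)
  step 3: ref 1 -> HIT, frames=[1,2] (faults so far: 2)
  step 4: ref 2 -> HIT, frames=[1,2] (faults so far: 2)
  step 5: ref 3 -> FAULT, evict 1, frames=[3,2] (faults so far: 3)
  step 6: ref 2 -> HIT, frames=[3,2] (faults so far: 3)
  step 7: ref 1 -> FAULT, evict 2, frames=[3,1] (faults so far: 4)
  step 8: ref 1 -> HIT, frames=[3,1] (faults so far: 4)
  step 9: ref 1 -> HIT, frames=[3,1] (faults so far: 4)
  step 10: ref 3 -> HIT, frames=[3,1] (faults so far: 4)
  step 11: ref 4 -> FAULT, evict 3, frames=[4,1] (faults so far: 5)
  FIFO total faults: 5
--- LRU ---
  step 0: ref 1 -> FAULT, frames=[1,-] (faults so far: 1)
  step 1: ref 2 -> FAULT, frames=[1,2] (faults so far: 2)
  step 2: ref 2 -> HIT, frames=[1,2] (faults so far: 2)
  step 3: ref 1 -> HIT, frames=[1,2] (faults so far: 2)
  step 4: ref 2 -> HIT, frames=[1,2] (faults so far: 2)
  step 5: ref 3 -> FAULT, evict 1, frames=[3,2] (faults so far: 3)
  step 6: ref 2 -> HIT, frames=[3,2] (faults so far: 3)
  step 7: ref 1 -> FAULT, evict 3, frames=[1,2] (faults so far: 4)
  step 8: ref 1 -> HIT, frames=[1,2] (faults so far: 4)
  step 9: ref 1 -> HIT, frames=[1,2] (faults so far: 4)
  step 10: ref 3 -> FAULT, evict 2, frames=[1,3] (faults so far: 5)
  step 11: ref 4 -> FAULT, evict 1, frames=[4,3] (faults so far: 6)
  LRU total faults: 6
--- Optimal ---
  step 0: ref 1 -> FAULT, frames=[1,-] (faults so far: 1)
  step 1: ref 2 -> FAULT, frames=[1,2] (faults so far: 2)
  step 2: ref 2 -> HIT, frames=[1,2] (faults so far: 2)
  step 3: ref 1 -> HIT, frames=[1,2] (faults so far: 2)
  step 4: ref 2 -> HIT, frames=[1,2] (faults so far: 2)
  step 5: ref 3 -> FAULT, evict 1, frames=[3,2] (faults so far: 3)
  step 6: ref 2 -> HIT, frames=[3,2] (faults so far: 3)
  step 7: ref 1 -> FAULT, evict 2, frames=[3,1] (faults so far: 4)
  step 8: ref 1 -> HIT, frames=[3,1] (faults so far: 4)
  step 9: ref 1 -> HIT, frames=[3,1] (faults so far: 4)
  step 10: ref 3 -> HIT, frames=[3,1] (faults so far: 4)
  step 11: ref 4 -> FAULT, evict 1, frames=[3,4] (faults so far: 5)
  Optimal total faults: 5

Answer: 5 6 5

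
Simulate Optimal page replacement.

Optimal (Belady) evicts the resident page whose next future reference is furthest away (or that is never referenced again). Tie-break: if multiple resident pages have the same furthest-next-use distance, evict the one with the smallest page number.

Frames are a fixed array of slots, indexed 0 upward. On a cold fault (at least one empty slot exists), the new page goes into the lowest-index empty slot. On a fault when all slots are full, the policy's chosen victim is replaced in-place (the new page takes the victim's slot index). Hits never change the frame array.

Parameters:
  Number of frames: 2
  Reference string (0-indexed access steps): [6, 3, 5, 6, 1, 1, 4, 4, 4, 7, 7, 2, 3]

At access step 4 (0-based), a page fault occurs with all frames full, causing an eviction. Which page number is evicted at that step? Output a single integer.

Answer: 5

Derivation:
Step 0: ref 6 -> FAULT, frames=[6,-]
Step 1: ref 3 -> FAULT, frames=[6,3]
Step 2: ref 5 -> FAULT, evict 3, frames=[6,5]
Step 3: ref 6 -> HIT, frames=[6,5]
Step 4: ref 1 -> FAULT, evict 5, frames=[6,1]
At step 4: evicted page 5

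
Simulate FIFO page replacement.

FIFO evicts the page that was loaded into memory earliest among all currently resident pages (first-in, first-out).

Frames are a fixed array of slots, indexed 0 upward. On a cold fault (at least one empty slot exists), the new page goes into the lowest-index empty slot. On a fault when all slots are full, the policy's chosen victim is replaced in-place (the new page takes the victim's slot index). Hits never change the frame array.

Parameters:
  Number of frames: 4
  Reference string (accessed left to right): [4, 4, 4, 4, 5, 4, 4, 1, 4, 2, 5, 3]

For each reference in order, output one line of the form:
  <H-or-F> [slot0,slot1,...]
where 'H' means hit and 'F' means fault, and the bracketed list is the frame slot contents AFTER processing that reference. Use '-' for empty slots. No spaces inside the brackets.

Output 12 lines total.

F [4,-,-,-]
H [4,-,-,-]
H [4,-,-,-]
H [4,-,-,-]
F [4,5,-,-]
H [4,5,-,-]
H [4,5,-,-]
F [4,5,1,-]
H [4,5,1,-]
F [4,5,1,2]
H [4,5,1,2]
F [3,5,1,2]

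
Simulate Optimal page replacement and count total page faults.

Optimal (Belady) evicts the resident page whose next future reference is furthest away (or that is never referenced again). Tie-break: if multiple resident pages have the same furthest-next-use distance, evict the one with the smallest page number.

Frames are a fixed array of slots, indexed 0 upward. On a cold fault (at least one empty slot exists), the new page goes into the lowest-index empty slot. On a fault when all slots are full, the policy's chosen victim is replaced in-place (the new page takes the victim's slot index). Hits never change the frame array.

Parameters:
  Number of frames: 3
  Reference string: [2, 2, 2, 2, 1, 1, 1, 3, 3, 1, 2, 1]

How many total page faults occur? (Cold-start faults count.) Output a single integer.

Step 0: ref 2 → FAULT, frames=[2,-,-]
Step 1: ref 2 → HIT, frames=[2,-,-]
Step 2: ref 2 → HIT, frames=[2,-,-]
Step 3: ref 2 → HIT, frames=[2,-,-]
Step 4: ref 1 → FAULT, frames=[2,1,-]
Step 5: ref 1 → HIT, frames=[2,1,-]
Step 6: ref 1 → HIT, frames=[2,1,-]
Step 7: ref 3 → FAULT, frames=[2,1,3]
Step 8: ref 3 → HIT, frames=[2,1,3]
Step 9: ref 1 → HIT, frames=[2,1,3]
Step 10: ref 2 → HIT, frames=[2,1,3]
Step 11: ref 1 → HIT, frames=[2,1,3]
Total faults: 3

Answer: 3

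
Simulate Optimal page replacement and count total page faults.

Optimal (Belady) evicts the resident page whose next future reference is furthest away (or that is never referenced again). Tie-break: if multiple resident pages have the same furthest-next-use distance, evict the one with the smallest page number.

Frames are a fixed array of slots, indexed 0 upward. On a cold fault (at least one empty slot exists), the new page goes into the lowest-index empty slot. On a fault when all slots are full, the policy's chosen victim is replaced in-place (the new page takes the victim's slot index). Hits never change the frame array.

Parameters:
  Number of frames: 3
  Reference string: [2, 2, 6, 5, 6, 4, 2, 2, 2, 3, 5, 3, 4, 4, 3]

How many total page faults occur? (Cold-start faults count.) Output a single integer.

Step 0: ref 2 → FAULT, frames=[2,-,-]
Step 1: ref 2 → HIT, frames=[2,-,-]
Step 2: ref 6 → FAULT, frames=[2,6,-]
Step 3: ref 5 → FAULT, frames=[2,6,5]
Step 4: ref 6 → HIT, frames=[2,6,5]
Step 5: ref 4 → FAULT (evict 6), frames=[2,4,5]
Step 6: ref 2 → HIT, frames=[2,4,5]
Step 7: ref 2 → HIT, frames=[2,4,5]
Step 8: ref 2 → HIT, frames=[2,4,5]
Step 9: ref 3 → FAULT (evict 2), frames=[3,4,5]
Step 10: ref 5 → HIT, frames=[3,4,5]
Step 11: ref 3 → HIT, frames=[3,4,5]
Step 12: ref 4 → HIT, frames=[3,4,5]
Step 13: ref 4 → HIT, frames=[3,4,5]
Step 14: ref 3 → HIT, frames=[3,4,5]
Total faults: 5

Answer: 5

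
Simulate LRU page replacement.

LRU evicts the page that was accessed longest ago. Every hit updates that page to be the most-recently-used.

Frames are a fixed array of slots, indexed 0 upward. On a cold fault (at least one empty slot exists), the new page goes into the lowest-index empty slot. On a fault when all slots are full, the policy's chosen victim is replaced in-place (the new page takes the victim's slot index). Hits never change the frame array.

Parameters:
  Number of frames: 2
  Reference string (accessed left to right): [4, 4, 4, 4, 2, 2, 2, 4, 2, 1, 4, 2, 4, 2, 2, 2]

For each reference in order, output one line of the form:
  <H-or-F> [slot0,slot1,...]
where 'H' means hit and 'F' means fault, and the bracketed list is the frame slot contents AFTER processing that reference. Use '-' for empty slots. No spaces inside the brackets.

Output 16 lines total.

F [4,-]
H [4,-]
H [4,-]
H [4,-]
F [4,2]
H [4,2]
H [4,2]
H [4,2]
H [4,2]
F [1,2]
F [1,4]
F [2,4]
H [2,4]
H [2,4]
H [2,4]
H [2,4]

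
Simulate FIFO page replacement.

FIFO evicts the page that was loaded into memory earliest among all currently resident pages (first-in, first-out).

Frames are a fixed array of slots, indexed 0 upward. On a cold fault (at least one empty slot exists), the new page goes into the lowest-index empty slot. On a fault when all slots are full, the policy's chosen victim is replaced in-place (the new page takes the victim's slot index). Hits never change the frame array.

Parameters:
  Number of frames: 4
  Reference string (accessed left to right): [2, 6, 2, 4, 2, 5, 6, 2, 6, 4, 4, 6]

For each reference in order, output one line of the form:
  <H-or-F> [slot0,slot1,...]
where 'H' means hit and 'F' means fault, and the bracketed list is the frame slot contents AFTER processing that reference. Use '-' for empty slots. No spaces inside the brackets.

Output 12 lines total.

F [2,-,-,-]
F [2,6,-,-]
H [2,6,-,-]
F [2,6,4,-]
H [2,6,4,-]
F [2,6,4,5]
H [2,6,4,5]
H [2,6,4,5]
H [2,6,4,5]
H [2,6,4,5]
H [2,6,4,5]
H [2,6,4,5]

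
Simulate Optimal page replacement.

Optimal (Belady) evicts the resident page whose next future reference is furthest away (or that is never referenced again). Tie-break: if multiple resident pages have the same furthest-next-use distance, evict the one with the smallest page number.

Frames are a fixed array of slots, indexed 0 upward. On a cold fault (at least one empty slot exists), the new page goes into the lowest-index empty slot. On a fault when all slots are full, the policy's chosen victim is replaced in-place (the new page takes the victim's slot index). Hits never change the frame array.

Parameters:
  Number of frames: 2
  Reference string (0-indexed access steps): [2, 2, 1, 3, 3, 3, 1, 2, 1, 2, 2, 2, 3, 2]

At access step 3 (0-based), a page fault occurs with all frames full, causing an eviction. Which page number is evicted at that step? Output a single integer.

Answer: 2

Derivation:
Step 0: ref 2 -> FAULT, frames=[2,-]
Step 1: ref 2 -> HIT, frames=[2,-]
Step 2: ref 1 -> FAULT, frames=[2,1]
Step 3: ref 3 -> FAULT, evict 2, frames=[3,1]
At step 3: evicted page 2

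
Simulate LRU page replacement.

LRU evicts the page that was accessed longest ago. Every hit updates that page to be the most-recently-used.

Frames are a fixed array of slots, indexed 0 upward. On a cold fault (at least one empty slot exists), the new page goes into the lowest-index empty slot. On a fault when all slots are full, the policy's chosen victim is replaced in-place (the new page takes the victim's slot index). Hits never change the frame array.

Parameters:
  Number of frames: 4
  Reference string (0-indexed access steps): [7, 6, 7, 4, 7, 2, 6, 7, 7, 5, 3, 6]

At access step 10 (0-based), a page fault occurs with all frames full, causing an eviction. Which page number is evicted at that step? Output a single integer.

Step 0: ref 7 -> FAULT, frames=[7,-,-,-]
Step 1: ref 6 -> FAULT, frames=[7,6,-,-]
Step 2: ref 7 -> HIT, frames=[7,6,-,-]
Step 3: ref 4 -> FAULT, frames=[7,6,4,-]
Step 4: ref 7 -> HIT, frames=[7,6,4,-]
Step 5: ref 2 -> FAULT, frames=[7,6,4,2]
Step 6: ref 6 -> HIT, frames=[7,6,4,2]
Step 7: ref 7 -> HIT, frames=[7,6,4,2]
Step 8: ref 7 -> HIT, frames=[7,6,4,2]
Step 9: ref 5 -> FAULT, evict 4, frames=[7,6,5,2]
Step 10: ref 3 -> FAULT, evict 2, frames=[7,6,5,3]
At step 10: evicted page 2

Answer: 2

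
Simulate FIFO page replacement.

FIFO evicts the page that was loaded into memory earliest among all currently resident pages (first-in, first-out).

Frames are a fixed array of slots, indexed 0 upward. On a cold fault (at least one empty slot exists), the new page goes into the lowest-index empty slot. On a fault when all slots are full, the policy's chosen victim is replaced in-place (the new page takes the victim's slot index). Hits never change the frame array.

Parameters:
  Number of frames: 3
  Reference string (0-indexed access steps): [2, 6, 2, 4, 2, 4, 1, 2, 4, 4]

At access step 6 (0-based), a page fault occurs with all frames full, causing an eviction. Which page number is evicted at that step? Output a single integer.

Answer: 2

Derivation:
Step 0: ref 2 -> FAULT, frames=[2,-,-]
Step 1: ref 6 -> FAULT, frames=[2,6,-]
Step 2: ref 2 -> HIT, frames=[2,6,-]
Step 3: ref 4 -> FAULT, frames=[2,6,4]
Step 4: ref 2 -> HIT, frames=[2,6,4]
Step 5: ref 4 -> HIT, frames=[2,6,4]
Step 6: ref 1 -> FAULT, evict 2, frames=[1,6,4]
At step 6: evicted page 2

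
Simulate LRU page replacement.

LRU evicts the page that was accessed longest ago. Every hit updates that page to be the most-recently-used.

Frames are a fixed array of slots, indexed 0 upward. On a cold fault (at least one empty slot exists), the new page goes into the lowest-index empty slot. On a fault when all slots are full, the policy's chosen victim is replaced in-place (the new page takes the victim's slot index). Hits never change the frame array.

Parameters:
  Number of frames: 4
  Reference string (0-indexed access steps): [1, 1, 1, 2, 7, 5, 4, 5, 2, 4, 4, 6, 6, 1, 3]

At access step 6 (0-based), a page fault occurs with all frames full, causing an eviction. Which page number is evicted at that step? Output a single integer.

Step 0: ref 1 -> FAULT, frames=[1,-,-,-]
Step 1: ref 1 -> HIT, frames=[1,-,-,-]
Step 2: ref 1 -> HIT, frames=[1,-,-,-]
Step 3: ref 2 -> FAULT, frames=[1,2,-,-]
Step 4: ref 7 -> FAULT, frames=[1,2,7,-]
Step 5: ref 5 -> FAULT, frames=[1,2,7,5]
Step 6: ref 4 -> FAULT, evict 1, frames=[4,2,7,5]
At step 6: evicted page 1

Answer: 1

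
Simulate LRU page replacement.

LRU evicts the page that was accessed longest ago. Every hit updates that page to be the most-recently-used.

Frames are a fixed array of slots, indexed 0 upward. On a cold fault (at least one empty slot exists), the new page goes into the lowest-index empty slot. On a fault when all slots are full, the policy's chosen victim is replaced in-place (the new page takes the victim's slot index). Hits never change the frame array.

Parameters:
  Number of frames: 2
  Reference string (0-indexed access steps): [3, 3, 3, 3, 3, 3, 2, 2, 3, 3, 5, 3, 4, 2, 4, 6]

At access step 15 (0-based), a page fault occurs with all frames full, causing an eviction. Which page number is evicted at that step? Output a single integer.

Answer: 2

Derivation:
Step 0: ref 3 -> FAULT, frames=[3,-]
Step 1: ref 3 -> HIT, frames=[3,-]
Step 2: ref 3 -> HIT, frames=[3,-]
Step 3: ref 3 -> HIT, frames=[3,-]
Step 4: ref 3 -> HIT, frames=[3,-]
Step 5: ref 3 -> HIT, frames=[3,-]
Step 6: ref 2 -> FAULT, frames=[3,2]
Step 7: ref 2 -> HIT, frames=[3,2]
Step 8: ref 3 -> HIT, frames=[3,2]
Step 9: ref 3 -> HIT, frames=[3,2]
Step 10: ref 5 -> FAULT, evict 2, frames=[3,5]
Step 11: ref 3 -> HIT, frames=[3,5]
Step 12: ref 4 -> FAULT, evict 5, frames=[3,4]
Step 13: ref 2 -> FAULT, evict 3, frames=[2,4]
Step 14: ref 4 -> HIT, frames=[2,4]
Step 15: ref 6 -> FAULT, evict 2, frames=[6,4]
At step 15: evicted page 2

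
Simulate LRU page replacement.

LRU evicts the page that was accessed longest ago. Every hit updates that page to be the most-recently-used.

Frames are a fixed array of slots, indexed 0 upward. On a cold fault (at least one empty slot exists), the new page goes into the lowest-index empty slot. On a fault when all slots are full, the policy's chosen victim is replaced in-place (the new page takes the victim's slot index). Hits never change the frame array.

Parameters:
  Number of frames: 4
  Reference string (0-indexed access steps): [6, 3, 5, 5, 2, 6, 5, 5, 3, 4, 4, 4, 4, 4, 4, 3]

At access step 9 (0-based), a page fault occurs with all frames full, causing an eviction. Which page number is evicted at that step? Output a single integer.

Step 0: ref 6 -> FAULT, frames=[6,-,-,-]
Step 1: ref 3 -> FAULT, frames=[6,3,-,-]
Step 2: ref 5 -> FAULT, frames=[6,3,5,-]
Step 3: ref 5 -> HIT, frames=[6,3,5,-]
Step 4: ref 2 -> FAULT, frames=[6,3,5,2]
Step 5: ref 6 -> HIT, frames=[6,3,5,2]
Step 6: ref 5 -> HIT, frames=[6,3,5,2]
Step 7: ref 5 -> HIT, frames=[6,3,5,2]
Step 8: ref 3 -> HIT, frames=[6,3,5,2]
Step 9: ref 4 -> FAULT, evict 2, frames=[6,3,5,4]
At step 9: evicted page 2

Answer: 2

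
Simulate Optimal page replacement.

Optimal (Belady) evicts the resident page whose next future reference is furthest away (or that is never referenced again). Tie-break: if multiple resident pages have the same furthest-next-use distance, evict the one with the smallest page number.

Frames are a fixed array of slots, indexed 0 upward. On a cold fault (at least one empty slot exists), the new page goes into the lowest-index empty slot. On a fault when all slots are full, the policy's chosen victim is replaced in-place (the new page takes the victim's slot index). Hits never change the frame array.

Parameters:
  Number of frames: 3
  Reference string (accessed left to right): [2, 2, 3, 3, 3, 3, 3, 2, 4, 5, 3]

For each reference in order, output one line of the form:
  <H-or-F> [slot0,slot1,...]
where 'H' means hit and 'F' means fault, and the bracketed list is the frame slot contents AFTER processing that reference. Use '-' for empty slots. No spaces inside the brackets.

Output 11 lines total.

F [2,-,-]
H [2,-,-]
F [2,3,-]
H [2,3,-]
H [2,3,-]
H [2,3,-]
H [2,3,-]
H [2,3,-]
F [2,3,4]
F [5,3,4]
H [5,3,4]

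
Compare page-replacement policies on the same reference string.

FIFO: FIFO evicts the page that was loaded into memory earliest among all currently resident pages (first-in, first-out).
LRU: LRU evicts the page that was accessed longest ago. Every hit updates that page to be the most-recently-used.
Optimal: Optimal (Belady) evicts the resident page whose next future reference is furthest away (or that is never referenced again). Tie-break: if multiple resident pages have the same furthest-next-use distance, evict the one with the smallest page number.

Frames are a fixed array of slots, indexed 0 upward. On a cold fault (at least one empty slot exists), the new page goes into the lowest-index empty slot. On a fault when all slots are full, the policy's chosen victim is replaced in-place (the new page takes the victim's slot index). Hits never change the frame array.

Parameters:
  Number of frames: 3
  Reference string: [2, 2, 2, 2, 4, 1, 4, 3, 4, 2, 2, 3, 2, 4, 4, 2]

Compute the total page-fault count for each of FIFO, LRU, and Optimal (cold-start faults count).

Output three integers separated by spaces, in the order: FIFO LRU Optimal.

Answer: 6 5 4

Derivation:
--- FIFO ---
  step 0: ref 2 -> FAULT, frames=[2,-,-] (faults so far: 1)
  step 1: ref 2 -> HIT, frames=[2,-,-] (faults so far: 1)
  step 2: ref 2 -> HIT, frames=[2,-,-] (faults so far: 1)
  step 3: ref 2 -> HIT, frames=[2,-,-] (faults so far: 1)
  step 4: ref 4 -> FAULT, frames=[2,4,-] (faults so far: 2)
  step 5: ref 1 -> FAULT, frames=[2,4,1] (faults so far: 3)
  step 6: ref 4 -> HIT, frames=[2,4,1] (faults so far: 3)
  step 7: ref 3 -> FAULT, evict 2, frames=[3,4,1] (faults so far: 4)
  step 8: ref 4 -> HIT, frames=[3,4,1] (faults so far: 4)
  step 9: ref 2 -> FAULT, evict 4, frames=[3,2,1] (faults so far: 5)
  step 10: ref 2 -> HIT, frames=[3,2,1] (faults so far: 5)
  step 11: ref 3 -> HIT, frames=[3,2,1] (faults so far: 5)
  step 12: ref 2 -> HIT, frames=[3,2,1] (faults so far: 5)
  step 13: ref 4 -> FAULT, evict 1, frames=[3,2,4] (faults so far: 6)
  step 14: ref 4 -> HIT, frames=[3,2,4] (faults so far: 6)
  step 15: ref 2 -> HIT, frames=[3,2,4] (faults so far: 6)
  FIFO total faults: 6
--- LRU ---
  step 0: ref 2 -> FAULT, frames=[2,-,-] (faults so far: 1)
  step 1: ref 2 -> HIT, frames=[2,-,-] (faults so far: 1)
  step 2: ref 2 -> HIT, frames=[2,-,-] (faults so far: 1)
  step 3: ref 2 -> HIT, frames=[2,-,-] (faults so far: 1)
  step 4: ref 4 -> FAULT, frames=[2,4,-] (faults so far: 2)
  step 5: ref 1 -> FAULT, frames=[2,4,1] (faults so far: 3)
  step 6: ref 4 -> HIT, frames=[2,4,1] (faults so far: 3)
  step 7: ref 3 -> FAULT, evict 2, frames=[3,4,1] (faults so far: 4)
  step 8: ref 4 -> HIT, frames=[3,4,1] (faults so far: 4)
  step 9: ref 2 -> FAULT, evict 1, frames=[3,4,2] (faults so far: 5)
  step 10: ref 2 -> HIT, frames=[3,4,2] (faults so far: 5)
  step 11: ref 3 -> HIT, frames=[3,4,2] (faults so far: 5)
  step 12: ref 2 -> HIT, frames=[3,4,2] (faults so far: 5)
  step 13: ref 4 -> HIT, frames=[3,4,2] (faults so far: 5)
  step 14: ref 4 -> HIT, frames=[3,4,2] (faults so far: 5)
  step 15: ref 2 -> HIT, frames=[3,4,2] (faults so far: 5)
  LRU total faults: 5
--- Optimal ---
  step 0: ref 2 -> FAULT, frames=[2,-,-] (faults so far: 1)
  step 1: ref 2 -> HIT, frames=[2,-,-] (faults so far: 1)
  step 2: ref 2 -> HIT, frames=[2,-,-] (faults so far: 1)
  step 3: ref 2 -> HIT, frames=[2,-,-] (faults so far: 1)
  step 4: ref 4 -> FAULT, frames=[2,4,-] (faults so far: 2)
  step 5: ref 1 -> FAULT, frames=[2,4,1] (faults so far: 3)
  step 6: ref 4 -> HIT, frames=[2,4,1] (faults so far: 3)
  step 7: ref 3 -> FAULT, evict 1, frames=[2,4,3] (faults so far: 4)
  step 8: ref 4 -> HIT, frames=[2,4,3] (faults so far: 4)
  step 9: ref 2 -> HIT, frames=[2,4,3] (faults so far: 4)
  step 10: ref 2 -> HIT, frames=[2,4,3] (faults so far: 4)
  step 11: ref 3 -> HIT, frames=[2,4,3] (faults so far: 4)
  step 12: ref 2 -> HIT, frames=[2,4,3] (faults so far: 4)
  step 13: ref 4 -> HIT, frames=[2,4,3] (faults so far: 4)
  step 14: ref 4 -> HIT, frames=[2,4,3] (faults so far: 4)
  step 15: ref 2 -> HIT, frames=[2,4,3] (faults so far: 4)
  Optimal total faults: 4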